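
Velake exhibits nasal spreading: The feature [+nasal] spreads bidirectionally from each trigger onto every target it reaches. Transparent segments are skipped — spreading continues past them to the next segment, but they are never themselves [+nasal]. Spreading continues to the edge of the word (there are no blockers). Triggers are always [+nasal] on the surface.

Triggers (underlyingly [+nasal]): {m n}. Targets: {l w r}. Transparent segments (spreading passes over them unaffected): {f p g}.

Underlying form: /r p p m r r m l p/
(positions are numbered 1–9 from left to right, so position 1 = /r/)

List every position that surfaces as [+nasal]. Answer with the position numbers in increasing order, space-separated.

From /m/ at 4 rightward: 5 /r/ → [+nasal]; 6 /r/ → [+nasal]; 7 /m/ is itself a trigger — this domain ends here.
From /m/ at 4 leftward: 3 /p/ transparent; 2 /p/ transparent; 1 /r/ → [+nasal]; word edge.
From /m/ at 7 rightward: 8 /l/ → [+nasal]; 9 /p/ transparent; word edge.
From /m/ at 7 leftward: 6 /r/ → [+nasal]; 5 /r/ → [+nasal]; 4 /m/ is itself a trigger — this domain ends here.

1 4 5 6 7 8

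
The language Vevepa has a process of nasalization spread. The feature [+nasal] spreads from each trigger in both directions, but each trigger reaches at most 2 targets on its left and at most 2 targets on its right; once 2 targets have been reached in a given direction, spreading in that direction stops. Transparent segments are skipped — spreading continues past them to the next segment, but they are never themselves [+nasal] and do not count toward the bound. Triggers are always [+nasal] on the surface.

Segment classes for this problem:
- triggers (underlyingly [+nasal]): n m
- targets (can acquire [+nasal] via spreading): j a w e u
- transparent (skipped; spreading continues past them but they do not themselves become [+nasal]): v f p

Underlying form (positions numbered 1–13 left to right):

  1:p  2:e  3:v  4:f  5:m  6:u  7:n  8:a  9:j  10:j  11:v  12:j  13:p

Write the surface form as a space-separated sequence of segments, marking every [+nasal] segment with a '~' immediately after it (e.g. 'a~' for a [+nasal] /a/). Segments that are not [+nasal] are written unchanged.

From /m/ at 5 rightward: 6 /u/ → [+nasal]; 7 /n/ is itself a trigger — this domain ends here.
From /m/ at 5 leftward: 4 /f/ transparent; 3 /v/ transparent; 2 /e/ → [+nasal]; 1 /p/ transparent; word edge.
From /n/ at 7 rightward: 8 /a/ → [+nasal]; 9 /j/ → [+nasal]; bound reached.
From /n/ at 7 leftward: 6 /u/ → [+nasal]; 5 /m/ is itself a trigger — this domain ends here.
Targets with no active source: positions 10 12 stay [-nasal].
[+nasal] positions on the surface: 2 5 6 7 8 9.

p e~ v f m~ u~ n~ a~ j~ j v j p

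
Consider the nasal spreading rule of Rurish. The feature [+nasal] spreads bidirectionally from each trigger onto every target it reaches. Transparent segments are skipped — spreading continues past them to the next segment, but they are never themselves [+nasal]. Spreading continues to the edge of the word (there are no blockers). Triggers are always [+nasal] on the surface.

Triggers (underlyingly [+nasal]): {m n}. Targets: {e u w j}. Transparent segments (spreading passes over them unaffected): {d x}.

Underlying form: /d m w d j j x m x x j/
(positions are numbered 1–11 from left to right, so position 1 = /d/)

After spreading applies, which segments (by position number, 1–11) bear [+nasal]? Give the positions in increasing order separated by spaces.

2 3 5 6 8 11

From /m/ at 2 rightward: 3 /w/ → [+nasal]; 4 /d/ transparent; 5 /j/ → [+nasal]; 6 /j/ → [+nasal]; 7 /x/ transparent; 8 /m/ is itself a trigger — this domain ends here.
From /m/ at 2 leftward: 1 /d/ transparent; word edge.
From /m/ at 8 rightward: 9 /x/ transparent; 10 /x/ transparent; 11 /j/ → [+nasal]; word edge.
From /m/ at 8 leftward: 7 /x/ transparent; 6 /j/ → [+nasal]; 5 /j/ → [+nasal]; 4 /d/ transparent; 3 /w/ → [+nasal]; 2 /m/ is itself a trigger — this domain ends here.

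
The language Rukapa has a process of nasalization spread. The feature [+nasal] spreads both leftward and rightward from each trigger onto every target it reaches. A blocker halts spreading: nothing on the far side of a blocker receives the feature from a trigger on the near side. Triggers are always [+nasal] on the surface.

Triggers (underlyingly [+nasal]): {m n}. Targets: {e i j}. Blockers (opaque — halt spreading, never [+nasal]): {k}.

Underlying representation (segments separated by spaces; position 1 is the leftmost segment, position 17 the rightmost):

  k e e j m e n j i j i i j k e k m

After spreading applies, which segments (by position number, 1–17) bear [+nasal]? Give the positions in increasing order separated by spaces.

2 3 4 5 6 7 8 9 10 11 12 13 17

From /m/ at 5 rightward: 6 /e/ → [+nasal]; 7 /n/ is itself a trigger — this domain ends here.
From /m/ at 5 leftward: 4 /j/ → [+nasal]; 3 /e/ → [+nasal]; 2 /e/ → [+nasal]; 1 /k/ blocks.
From /n/ at 7 rightward: 8 /j/ → [+nasal]; 9 /i/ → [+nasal]; 10 /j/ → [+nasal]; 11 /i/ → [+nasal]; 12 /i/ → [+nasal]; 13 /j/ → [+nasal]; 14 /k/ blocks.
From /n/ at 7 leftward: 6 /e/ → [+nasal]; 5 /m/ is itself a trigger — this domain ends here.
From /m/ at 17 rightward: word edge.
From /m/ at 17 leftward: 16 /k/ blocks.
Target with no active source: position 15 stays [-nasal].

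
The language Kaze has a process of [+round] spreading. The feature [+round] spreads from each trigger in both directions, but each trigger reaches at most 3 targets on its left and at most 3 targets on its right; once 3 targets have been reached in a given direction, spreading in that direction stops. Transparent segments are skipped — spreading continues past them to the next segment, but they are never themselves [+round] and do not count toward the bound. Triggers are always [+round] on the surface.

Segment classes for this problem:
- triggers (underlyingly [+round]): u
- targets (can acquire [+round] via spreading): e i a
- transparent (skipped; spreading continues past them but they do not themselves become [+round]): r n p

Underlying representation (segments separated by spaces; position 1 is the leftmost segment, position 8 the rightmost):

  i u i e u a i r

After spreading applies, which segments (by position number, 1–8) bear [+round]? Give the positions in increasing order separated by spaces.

From /u/ at 2 rightward: 3 /i/ → [+round]; 4 /e/ → [+round]; 5 /u/ is itself a trigger — this domain ends here.
From /u/ at 2 leftward: 1 /i/ → [+round]; word edge.
From /u/ at 5 rightward: 6 /a/ → [+round]; 7 /i/ → [+round]; 8 /r/ transparent; word edge.
From /u/ at 5 leftward: 4 /e/ → [+round]; 3 /i/ → [+round]; 2 /u/ is itself a trigger — this domain ends here.

1 2 3 4 5 6 7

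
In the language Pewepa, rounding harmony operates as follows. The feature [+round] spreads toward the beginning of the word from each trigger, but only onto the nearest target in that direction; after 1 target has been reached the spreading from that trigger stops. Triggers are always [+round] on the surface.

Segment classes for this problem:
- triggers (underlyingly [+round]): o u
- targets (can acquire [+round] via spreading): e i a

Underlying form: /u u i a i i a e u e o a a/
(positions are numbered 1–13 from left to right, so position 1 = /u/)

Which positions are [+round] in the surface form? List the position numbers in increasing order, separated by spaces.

From /u/ at 1 leftward: word edge.
From /u/ at 2 leftward: 1 /u/ is itself a trigger — this domain ends here.
From /u/ at 9 leftward: 8 /e/ → [+round]; bound reached.
From /o/ at 11 leftward: 10 /e/ → [+round]; bound reached.
Targets with no active source: positions 3 4 5 6 7 12 13 stay [-round].

1 2 8 9 10 11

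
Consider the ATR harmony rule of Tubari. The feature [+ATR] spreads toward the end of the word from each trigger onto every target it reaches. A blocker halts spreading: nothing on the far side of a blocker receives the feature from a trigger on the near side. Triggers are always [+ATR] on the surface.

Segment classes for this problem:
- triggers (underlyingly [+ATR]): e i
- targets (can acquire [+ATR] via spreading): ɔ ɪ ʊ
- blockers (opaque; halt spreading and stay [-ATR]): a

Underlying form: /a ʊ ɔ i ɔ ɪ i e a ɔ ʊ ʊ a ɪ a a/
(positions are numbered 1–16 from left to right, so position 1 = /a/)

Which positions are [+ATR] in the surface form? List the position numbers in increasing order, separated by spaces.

From /i/ at 4 rightward: 5 /ɔ/ → [+ATR]; 6 /ɪ/ → [+ATR]; 7 /i/ is itself a trigger — this domain ends here.
From /i/ at 7 rightward: 8 /e/ is itself a trigger — this domain ends here.
From /e/ at 8 rightward: 9 /a/ blocks.
Targets with no active source: positions 2 3 10 11 12 14 stay [-ATR].

4 5 6 7 8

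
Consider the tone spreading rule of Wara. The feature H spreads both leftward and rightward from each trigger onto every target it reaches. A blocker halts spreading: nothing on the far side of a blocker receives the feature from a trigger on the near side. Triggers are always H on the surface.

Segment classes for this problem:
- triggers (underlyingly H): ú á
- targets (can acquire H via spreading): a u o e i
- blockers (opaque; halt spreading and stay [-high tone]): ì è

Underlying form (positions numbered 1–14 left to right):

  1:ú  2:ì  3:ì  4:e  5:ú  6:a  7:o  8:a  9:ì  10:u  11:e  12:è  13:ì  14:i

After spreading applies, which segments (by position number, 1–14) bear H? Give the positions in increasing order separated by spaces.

From /ú/ at 1 rightward: 2 /ì/ blocks.
From /ú/ at 1 leftward: word edge.
From /ú/ at 5 rightward: 6 /a/ → H; 7 /o/ → H; 8 /a/ → H; 9 /ì/ blocks.
From /ú/ at 5 leftward: 4 /e/ → H; 3 /ì/ blocks.
Targets with no active source: positions 10 11 14 stay [-high tone].

1 4 5 6 7 8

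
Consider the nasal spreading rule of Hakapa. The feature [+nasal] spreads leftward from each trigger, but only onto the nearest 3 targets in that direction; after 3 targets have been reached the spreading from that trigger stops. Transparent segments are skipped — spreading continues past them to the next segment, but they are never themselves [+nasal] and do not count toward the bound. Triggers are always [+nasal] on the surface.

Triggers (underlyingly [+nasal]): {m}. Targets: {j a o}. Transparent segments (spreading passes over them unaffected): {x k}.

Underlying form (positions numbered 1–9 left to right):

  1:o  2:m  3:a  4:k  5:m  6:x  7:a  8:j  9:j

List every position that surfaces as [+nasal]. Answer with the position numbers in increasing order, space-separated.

From /m/ at 2 leftward: 1 /o/ → [+nasal]; word edge.
From /m/ at 5 leftward: 4 /k/ transparent; 3 /a/ → [+nasal]; 2 /m/ is itself a trigger — this domain ends here.
Targets with no active source: positions 7 8 9 stay [-nasal].

1 2 3 5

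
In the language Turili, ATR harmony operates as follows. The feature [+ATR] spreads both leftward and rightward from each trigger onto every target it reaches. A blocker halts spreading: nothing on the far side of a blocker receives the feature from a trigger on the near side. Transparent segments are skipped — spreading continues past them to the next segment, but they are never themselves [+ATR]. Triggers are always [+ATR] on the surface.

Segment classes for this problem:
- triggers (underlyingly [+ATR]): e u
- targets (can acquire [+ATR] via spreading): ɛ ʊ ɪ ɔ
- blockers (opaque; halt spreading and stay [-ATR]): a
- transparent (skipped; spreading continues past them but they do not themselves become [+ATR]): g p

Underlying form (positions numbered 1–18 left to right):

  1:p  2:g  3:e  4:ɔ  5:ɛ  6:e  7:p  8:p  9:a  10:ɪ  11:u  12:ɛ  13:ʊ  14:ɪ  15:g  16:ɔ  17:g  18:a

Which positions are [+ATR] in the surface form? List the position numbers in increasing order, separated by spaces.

3 4 5 6 10 11 12 13 14 16

From /e/ at 3 rightward: 4 /ɔ/ → [+ATR]; 5 /ɛ/ → [+ATR]; 6 /e/ is itself a trigger — this domain ends here.
From /e/ at 3 leftward: 2 /g/ transparent; 1 /p/ transparent; word edge.
From /e/ at 6 rightward: 7 /p/ transparent; 8 /p/ transparent; 9 /a/ blocks.
From /e/ at 6 leftward: 5 /ɛ/ → [+ATR]; 4 /ɔ/ → [+ATR]; 3 /e/ is itself a trigger — this domain ends here.
From /u/ at 11 rightward: 12 /ɛ/ → [+ATR]; 13 /ʊ/ → [+ATR]; 14 /ɪ/ → [+ATR]; 15 /g/ transparent; 16 /ɔ/ → [+ATR]; 17 /g/ transparent; 18 /a/ blocks.
From /u/ at 11 leftward: 10 /ɪ/ → [+ATR]; 9 /a/ blocks.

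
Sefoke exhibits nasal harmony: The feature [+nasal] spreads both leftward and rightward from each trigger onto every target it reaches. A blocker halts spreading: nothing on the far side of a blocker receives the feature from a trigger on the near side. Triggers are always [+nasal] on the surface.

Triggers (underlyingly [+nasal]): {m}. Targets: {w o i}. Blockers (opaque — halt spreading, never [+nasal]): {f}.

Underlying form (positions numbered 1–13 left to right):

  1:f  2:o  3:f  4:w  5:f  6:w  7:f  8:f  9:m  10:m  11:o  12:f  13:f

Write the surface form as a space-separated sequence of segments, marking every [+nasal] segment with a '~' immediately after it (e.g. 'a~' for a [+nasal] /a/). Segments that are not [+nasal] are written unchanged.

From /m/ at 9 rightward: 10 /m/ is itself a trigger — this domain ends here.
From /m/ at 9 leftward: 8 /f/ blocks.
From /m/ at 10 rightward: 11 /o/ → [+nasal]; 12 /f/ blocks.
From /m/ at 10 leftward: 9 /m/ is itself a trigger — this domain ends here.
Targets with no active source: positions 2 4 6 stay [-nasal].
[+nasal] positions on the surface: 9 10 11.

f o f w f w f f m~ m~ o~ f f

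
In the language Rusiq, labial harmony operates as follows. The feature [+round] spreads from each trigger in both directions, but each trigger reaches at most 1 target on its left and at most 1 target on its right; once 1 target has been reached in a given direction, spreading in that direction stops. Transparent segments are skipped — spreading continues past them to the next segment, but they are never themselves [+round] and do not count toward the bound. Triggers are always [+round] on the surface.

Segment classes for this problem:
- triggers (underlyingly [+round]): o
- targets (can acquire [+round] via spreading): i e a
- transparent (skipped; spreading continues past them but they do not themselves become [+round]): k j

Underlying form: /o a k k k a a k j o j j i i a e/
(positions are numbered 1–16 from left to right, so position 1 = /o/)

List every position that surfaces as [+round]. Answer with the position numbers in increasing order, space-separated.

1 2 7 10 13

From /o/ at 1 rightward: 2 /a/ → [+round]; bound reached.
From /o/ at 1 leftward: word edge.
From /o/ at 10 rightward: 11 /j/ transparent; 12 /j/ transparent; 13 /i/ → [+round]; bound reached.
From /o/ at 10 leftward: 9 /j/ transparent; 8 /k/ transparent; 7 /a/ → [+round]; bound reached.
Targets with no active source: positions 6 14 15 16 stay [-round].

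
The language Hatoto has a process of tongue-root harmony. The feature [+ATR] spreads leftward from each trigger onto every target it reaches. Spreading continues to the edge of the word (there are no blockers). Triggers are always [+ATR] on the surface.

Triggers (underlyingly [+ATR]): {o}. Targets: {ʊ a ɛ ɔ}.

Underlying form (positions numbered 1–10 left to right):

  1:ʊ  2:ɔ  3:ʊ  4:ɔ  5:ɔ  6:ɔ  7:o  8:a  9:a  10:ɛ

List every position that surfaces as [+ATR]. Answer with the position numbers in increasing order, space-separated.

1 2 3 4 5 6 7

From /o/ at 7 leftward: 6 /ɔ/ → [+ATR]; 5 /ɔ/ → [+ATR]; 4 /ɔ/ → [+ATR]; 3 /ʊ/ → [+ATR]; 2 /ɔ/ → [+ATR]; 1 /ʊ/ → [+ATR]; word edge.
Targets with no active source: positions 8 9 10 stay [-ATR].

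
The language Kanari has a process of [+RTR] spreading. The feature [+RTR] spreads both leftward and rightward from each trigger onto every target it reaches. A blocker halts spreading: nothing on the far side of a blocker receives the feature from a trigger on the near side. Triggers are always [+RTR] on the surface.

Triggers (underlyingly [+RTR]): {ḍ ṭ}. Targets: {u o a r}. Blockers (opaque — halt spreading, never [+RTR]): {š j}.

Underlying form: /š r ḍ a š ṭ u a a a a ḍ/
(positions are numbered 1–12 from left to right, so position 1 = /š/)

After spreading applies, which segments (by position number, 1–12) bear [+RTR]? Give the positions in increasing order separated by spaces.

2 3 4 6 7 8 9 10 11 12

From /ḍ/ at 3 rightward: 4 /a/ → [+RTR]; 5 /š/ blocks.
From /ḍ/ at 3 leftward: 2 /r/ → [+RTR]; 1 /š/ blocks.
From /ṭ/ at 6 rightward: 7 /u/ → [+RTR]; 8 /a/ → [+RTR]; 9 /a/ → [+RTR]; 10 /a/ → [+RTR]; 11 /a/ → [+RTR]; 12 /ḍ/ is itself a trigger — this domain ends here.
From /ṭ/ at 6 leftward: 5 /š/ blocks.
From /ḍ/ at 12 rightward: word edge.
From /ḍ/ at 12 leftward: 11 /a/ → [+RTR]; 10 /a/ → [+RTR]; 9 /a/ → [+RTR]; 8 /a/ → [+RTR]; 7 /u/ → [+RTR]; 6 /ṭ/ is itself a trigger — this domain ends here.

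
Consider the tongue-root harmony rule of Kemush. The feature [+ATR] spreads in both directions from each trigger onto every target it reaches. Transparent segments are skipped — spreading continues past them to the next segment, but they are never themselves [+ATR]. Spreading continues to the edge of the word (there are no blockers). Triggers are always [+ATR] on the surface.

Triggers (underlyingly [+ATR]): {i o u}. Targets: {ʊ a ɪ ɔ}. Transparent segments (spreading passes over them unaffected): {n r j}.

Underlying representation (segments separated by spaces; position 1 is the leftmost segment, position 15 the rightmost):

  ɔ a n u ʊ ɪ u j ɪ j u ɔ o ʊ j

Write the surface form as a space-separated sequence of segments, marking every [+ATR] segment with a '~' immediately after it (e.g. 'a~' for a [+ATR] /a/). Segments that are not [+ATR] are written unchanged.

From /u/ at 4 rightward: 5 /ʊ/ → [+ATR]; 6 /ɪ/ → [+ATR]; 7 /u/ is itself a trigger — this domain ends here.
From /u/ at 4 leftward: 3 /n/ transparent; 2 /a/ → [+ATR]; 1 /ɔ/ → [+ATR]; word edge.
From /u/ at 7 rightward: 8 /j/ transparent; 9 /ɪ/ → [+ATR]; 10 /j/ transparent; 11 /u/ is itself a trigger — this domain ends here.
From /u/ at 7 leftward: 6 /ɪ/ → [+ATR]; 5 /ʊ/ → [+ATR]; 4 /u/ is itself a trigger — this domain ends here.
From /u/ at 11 rightward: 12 /ɔ/ → [+ATR]; 13 /o/ is itself a trigger — this domain ends here.
From /u/ at 11 leftward: 10 /j/ transparent; 9 /ɪ/ → [+ATR]; 8 /j/ transparent; 7 /u/ is itself a trigger — this domain ends here.
From /o/ at 13 rightward: 14 /ʊ/ → [+ATR]; 15 /j/ transparent; word edge.
From /o/ at 13 leftward: 12 /ɔ/ → [+ATR]; 11 /u/ is itself a trigger — this domain ends here.
[+ATR] positions on the surface: 1 2 4 5 6 7 9 11 12 13 14.

ɔ~ a~ n u~ ʊ~ ɪ~ u~ j ɪ~ j u~ ɔ~ o~ ʊ~ j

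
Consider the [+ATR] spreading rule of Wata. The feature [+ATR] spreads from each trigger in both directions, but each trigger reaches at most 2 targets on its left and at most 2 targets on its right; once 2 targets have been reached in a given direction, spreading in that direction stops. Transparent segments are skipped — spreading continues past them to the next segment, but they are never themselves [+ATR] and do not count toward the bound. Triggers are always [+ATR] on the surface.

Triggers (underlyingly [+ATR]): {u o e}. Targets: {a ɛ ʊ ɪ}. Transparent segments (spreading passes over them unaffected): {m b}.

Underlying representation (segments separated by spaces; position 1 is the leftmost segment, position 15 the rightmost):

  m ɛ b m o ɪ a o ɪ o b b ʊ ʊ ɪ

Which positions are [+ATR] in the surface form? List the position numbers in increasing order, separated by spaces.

2 5 6 7 8 9 10 13 14

From /o/ at 5 rightward: 6 /ɪ/ → [+ATR]; 7 /a/ → [+ATR]; bound reached.
From /o/ at 5 leftward: 4 /m/ transparent; 3 /b/ transparent; 2 /ɛ/ → [+ATR]; 1 /m/ transparent; word edge.
From /o/ at 8 rightward: 9 /ɪ/ → [+ATR]; 10 /o/ is itself a trigger — this domain ends here.
From /o/ at 8 leftward: 7 /a/ → [+ATR]; 6 /ɪ/ → [+ATR]; bound reached.
From /o/ at 10 rightward: 11 /b/ transparent; 12 /b/ transparent; 13 /ʊ/ → [+ATR]; 14 /ʊ/ → [+ATR]; bound reached.
From /o/ at 10 leftward: 9 /ɪ/ → [+ATR]; 8 /o/ is itself a trigger — this domain ends here.
Target with no active source: position 15 stays [-ATR].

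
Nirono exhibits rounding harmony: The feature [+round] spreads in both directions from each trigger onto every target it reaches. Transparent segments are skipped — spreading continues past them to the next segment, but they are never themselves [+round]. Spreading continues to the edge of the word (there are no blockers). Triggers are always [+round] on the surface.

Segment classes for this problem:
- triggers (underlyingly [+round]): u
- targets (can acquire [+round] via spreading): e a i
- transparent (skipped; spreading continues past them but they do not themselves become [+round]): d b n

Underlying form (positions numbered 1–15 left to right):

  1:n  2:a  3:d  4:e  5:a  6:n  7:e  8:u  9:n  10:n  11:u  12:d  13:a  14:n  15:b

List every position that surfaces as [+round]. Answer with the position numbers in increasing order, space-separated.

2 4 5 7 8 11 13

From /u/ at 8 rightward: 9 /n/ transparent; 10 /n/ transparent; 11 /u/ is itself a trigger — this domain ends here.
From /u/ at 8 leftward: 7 /e/ → [+round]; 6 /n/ transparent; 5 /a/ → [+round]; 4 /e/ → [+round]; 3 /d/ transparent; 2 /a/ → [+round]; 1 /n/ transparent; word edge.
From /u/ at 11 rightward: 12 /d/ transparent; 13 /a/ → [+round]; 14 /n/ transparent; 15 /b/ transparent; word edge.
From /u/ at 11 leftward: 10 /n/ transparent; 9 /n/ transparent; 8 /u/ is itself a trigger — this domain ends here.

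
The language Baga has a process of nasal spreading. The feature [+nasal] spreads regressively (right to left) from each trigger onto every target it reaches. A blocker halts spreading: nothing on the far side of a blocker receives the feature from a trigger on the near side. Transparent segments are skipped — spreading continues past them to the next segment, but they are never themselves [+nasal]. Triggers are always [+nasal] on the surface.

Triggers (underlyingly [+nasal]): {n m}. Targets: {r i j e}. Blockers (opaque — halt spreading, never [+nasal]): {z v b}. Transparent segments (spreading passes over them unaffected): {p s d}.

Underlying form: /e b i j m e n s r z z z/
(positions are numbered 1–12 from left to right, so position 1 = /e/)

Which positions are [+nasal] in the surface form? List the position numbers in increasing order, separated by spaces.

3 4 5 6 7

From /m/ at 5 leftward: 4 /j/ → [+nasal]; 3 /i/ → [+nasal]; 2 /b/ blocks.
From /n/ at 7 leftward: 6 /e/ → [+nasal]; 5 /m/ is itself a trigger — this domain ends here.
Targets with no active source: positions 1 9 stay [-nasal].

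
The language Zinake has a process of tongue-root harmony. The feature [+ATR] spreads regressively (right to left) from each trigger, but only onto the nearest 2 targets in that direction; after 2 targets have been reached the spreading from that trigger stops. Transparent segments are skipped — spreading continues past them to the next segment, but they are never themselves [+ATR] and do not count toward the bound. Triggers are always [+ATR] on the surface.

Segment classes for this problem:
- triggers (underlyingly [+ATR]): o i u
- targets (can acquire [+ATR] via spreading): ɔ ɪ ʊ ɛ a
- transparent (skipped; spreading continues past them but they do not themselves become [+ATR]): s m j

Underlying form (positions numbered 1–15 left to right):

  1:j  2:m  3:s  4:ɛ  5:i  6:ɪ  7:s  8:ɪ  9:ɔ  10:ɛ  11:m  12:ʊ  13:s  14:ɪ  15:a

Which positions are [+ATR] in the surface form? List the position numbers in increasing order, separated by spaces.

From /i/ at 5 leftward: 4 /ɛ/ → [+ATR]; 3 /s/ transparent; 2 /m/ transparent; 1 /j/ transparent; word edge.
Targets with no active source: positions 6 8 9 10 12 14 15 stay [-ATR].

4 5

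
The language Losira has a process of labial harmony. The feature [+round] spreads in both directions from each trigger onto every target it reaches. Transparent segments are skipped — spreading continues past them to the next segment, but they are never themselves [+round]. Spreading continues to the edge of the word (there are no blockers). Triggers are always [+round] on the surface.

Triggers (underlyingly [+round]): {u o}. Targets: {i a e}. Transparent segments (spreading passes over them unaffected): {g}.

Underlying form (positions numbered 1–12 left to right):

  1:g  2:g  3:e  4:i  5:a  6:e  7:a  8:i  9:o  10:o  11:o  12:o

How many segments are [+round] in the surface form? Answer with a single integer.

From /o/ at 9 rightward: 10 /o/ is itself a trigger — this domain ends here.
From /o/ at 9 leftward: 8 /i/ → [+round]; 7 /a/ → [+round]; 6 /e/ → [+round]; 5 /a/ → [+round]; 4 /i/ → [+round]; 3 /e/ → [+round]; 2 /g/ transparent; 1 /g/ transparent; word edge.
From /o/ at 10 rightward: 11 /o/ is itself a trigger — this domain ends here.
From /o/ at 10 leftward: 9 /o/ is itself a trigger — this domain ends here.
From /o/ at 11 rightward: 12 /o/ is itself a trigger — this domain ends here.
From /o/ at 11 leftward: 10 /o/ is itself a trigger — this domain ends here.
From /o/ at 12 rightward: word edge.
From /o/ at 12 leftward: 11 /o/ is itself a trigger — this domain ends here.
[+round] positions on the surface: 3 4 5 6 7 8 9 10 11 12.

10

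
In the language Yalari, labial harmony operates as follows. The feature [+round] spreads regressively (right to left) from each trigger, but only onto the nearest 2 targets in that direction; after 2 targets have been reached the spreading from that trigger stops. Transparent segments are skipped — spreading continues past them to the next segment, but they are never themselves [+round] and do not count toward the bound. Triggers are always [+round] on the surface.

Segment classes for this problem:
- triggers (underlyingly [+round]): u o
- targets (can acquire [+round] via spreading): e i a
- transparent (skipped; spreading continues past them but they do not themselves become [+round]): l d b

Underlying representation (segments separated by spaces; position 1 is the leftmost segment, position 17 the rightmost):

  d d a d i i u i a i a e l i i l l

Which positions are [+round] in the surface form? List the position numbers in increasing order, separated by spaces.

5 6 7

From /u/ at 7 leftward: 6 /i/ → [+round]; 5 /i/ → [+round]; bound reached.
Targets with no active source: positions 3 8 9 10 11 12 14 15 stay [-round].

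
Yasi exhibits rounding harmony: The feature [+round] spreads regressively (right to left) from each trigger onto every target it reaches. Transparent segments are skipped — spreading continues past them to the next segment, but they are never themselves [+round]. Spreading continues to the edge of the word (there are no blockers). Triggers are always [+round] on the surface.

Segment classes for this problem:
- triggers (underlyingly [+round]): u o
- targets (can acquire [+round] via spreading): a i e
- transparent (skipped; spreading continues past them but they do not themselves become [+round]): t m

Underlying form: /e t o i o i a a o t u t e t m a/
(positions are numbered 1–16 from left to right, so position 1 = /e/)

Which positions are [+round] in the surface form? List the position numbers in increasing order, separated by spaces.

From /o/ at 3 leftward: 2 /t/ transparent; 1 /e/ → [+round]; word edge.
From /o/ at 5 leftward: 4 /i/ → [+round]; 3 /o/ is itself a trigger — this domain ends here.
From /o/ at 9 leftward: 8 /a/ → [+round]; 7 /a/ → [+round]; 6 /i/ → [+round]; 5 /o/ is itself a trigger — this domain ends here.
From /u/ at 11 leftward: 10 /t/ transparent; 9 /o/ is itself a trigger — this domain ends here.
Targets with no active source: positions 13 16 stay [-round].

1 3 4 5 6 7 8 9 11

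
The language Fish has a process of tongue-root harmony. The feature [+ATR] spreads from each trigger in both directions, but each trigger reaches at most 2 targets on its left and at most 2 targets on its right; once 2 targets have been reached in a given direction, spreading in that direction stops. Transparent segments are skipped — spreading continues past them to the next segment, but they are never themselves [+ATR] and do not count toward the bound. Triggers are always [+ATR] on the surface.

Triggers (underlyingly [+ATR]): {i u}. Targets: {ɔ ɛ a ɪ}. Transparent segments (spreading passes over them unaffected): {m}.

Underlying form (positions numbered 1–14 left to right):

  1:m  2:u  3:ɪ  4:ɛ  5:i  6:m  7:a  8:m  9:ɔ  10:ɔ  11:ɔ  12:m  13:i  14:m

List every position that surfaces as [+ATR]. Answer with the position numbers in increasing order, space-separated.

From /u/ at 2 rightward: 3 /ɪ/ → [+ATR]; 4 /ɛ/ → [+ATR]; bound reached.
From /u/ at 2 leftward: 1 /m/ transparent; word edge.
From /i/ at 5 rightward: 6 /m/ transparent; 7 /a/ → [+ATR]; 8 /m/ transparent; 9 /ɔ/ → [+ATR]; bound reached.
From /i/ at 5 leftward: 4 /ɛ/ → [+ATR]; 3 /ɪ/ → [+ATR]; bound reached.
From /i/ at 13 rightward: 14 /m/ transparent; word edge.
From /i/ at 13 leftward: 12 /m/ transparent; 11 /ɔ/ → [+ATR]; 10 /ɔ/ → [+ATR]; bound reached.

2 3 4 5 7 9 10 11 13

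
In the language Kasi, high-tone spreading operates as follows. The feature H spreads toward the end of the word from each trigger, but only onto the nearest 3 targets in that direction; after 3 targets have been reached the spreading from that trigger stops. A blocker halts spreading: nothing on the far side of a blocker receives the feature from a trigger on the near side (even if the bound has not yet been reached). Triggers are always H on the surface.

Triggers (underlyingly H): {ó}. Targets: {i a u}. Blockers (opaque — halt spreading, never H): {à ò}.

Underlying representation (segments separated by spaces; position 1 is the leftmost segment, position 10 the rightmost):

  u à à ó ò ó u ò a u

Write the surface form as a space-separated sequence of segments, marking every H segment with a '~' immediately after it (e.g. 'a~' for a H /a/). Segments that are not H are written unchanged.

u à à ó~ ò ó~ u~ ò a u

From /ó/ at 4 rightward: 5 /ò/ blocks.
From /ó/ at 6 rightward: 7 /u/ → H; 8 /ò/ blocks.
Targets with no active source: positions 1 9 10 stay [-high tone].
H positions on the surface: 4 6 7.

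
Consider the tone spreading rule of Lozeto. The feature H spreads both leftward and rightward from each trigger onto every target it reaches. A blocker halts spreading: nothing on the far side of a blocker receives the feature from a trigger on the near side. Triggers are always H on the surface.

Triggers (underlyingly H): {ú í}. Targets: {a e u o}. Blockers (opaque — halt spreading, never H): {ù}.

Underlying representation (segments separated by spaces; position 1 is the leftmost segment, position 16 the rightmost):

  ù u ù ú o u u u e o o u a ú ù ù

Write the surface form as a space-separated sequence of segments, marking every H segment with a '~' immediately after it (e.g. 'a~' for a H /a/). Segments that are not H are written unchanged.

From /ú/ at 4 rightward: 5 /o/ → H; 6 /u/ → H; 7 /u/ → H; 8 /u/ → H; 9 /e/ → H; 10 /o/ → H; 11 /o/ → H; 12 /u/ → H; 13 /a/ → H; 14 /ú/ is itself a trigger — this domain ends here.
From /ú/ at 4 leftward: 3 /ù/ blocks.
From /ú/ at 14 rightward: 15 /ù/ blocks.
From /ú/ at 14 leftward: 13 /a/ → H; 12 /u/ → H; 11 /o/ → H; 10 /o/ → H; 9 /e/ → H; 8 /u/ → H; 7 /u/ → H; 6 /u/ → H; 5 /o/ → H; 4 /ú/ is itself a trigger — this domain ends here.
Target with no active source: position 2 stays [-high tone].
H positions on the surface: 4 5 6 7 8 9 10 11 12 13 14.

ù u ù ú~ o~ u~ u~ u~ e~ o~ o~ u~ a~ ú~ ù ù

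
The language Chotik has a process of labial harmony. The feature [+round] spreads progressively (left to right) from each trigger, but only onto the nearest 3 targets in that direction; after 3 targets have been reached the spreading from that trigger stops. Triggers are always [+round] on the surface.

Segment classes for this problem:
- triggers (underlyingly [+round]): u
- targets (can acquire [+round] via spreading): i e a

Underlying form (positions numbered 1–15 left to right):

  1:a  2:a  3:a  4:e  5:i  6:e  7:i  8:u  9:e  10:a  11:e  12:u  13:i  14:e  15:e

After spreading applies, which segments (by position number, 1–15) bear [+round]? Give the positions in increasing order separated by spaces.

From /u/ at 8 rightward: 9 /e/ → [+round]; 10 /a/ → [+round]; 11 /e/ → [+round]; bound reached.
From /u/ at 12 rightward: 13 /i/ → [+round]; 14 /e/ → [+round]; 15 /e/ → [+round]; bound reached.
Targets with no active source: positions 1 2 3 4 5 6 7 stay [-round].

8 9 10 11 12 13 14 15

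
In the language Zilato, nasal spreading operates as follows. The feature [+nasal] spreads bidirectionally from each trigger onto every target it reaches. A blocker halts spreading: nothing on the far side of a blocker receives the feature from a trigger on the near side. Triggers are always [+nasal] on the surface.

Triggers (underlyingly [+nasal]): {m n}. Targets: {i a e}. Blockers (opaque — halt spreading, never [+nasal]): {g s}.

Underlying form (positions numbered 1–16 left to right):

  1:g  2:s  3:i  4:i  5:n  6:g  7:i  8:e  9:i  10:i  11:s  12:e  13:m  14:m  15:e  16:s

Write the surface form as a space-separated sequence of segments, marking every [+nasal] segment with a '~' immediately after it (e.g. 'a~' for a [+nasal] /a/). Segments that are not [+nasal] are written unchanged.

From /n/ at 5 rightward: 6 /g/ blocks.
From /n/ at 5 leftward: 4 /i/ → [+nasal]; 3 /i/ → [+nasal]; 2 /s/ blocks.
From /m/ at 13 rightward: 14 /m/ is itself a trigger — this domain ends here.
From /m/ at 13 leftward: 12 /e/ → [+nasal]; 11 /s/ blocks.
From /m/ at 14 rightward: 15 /e/ → [+nasal]; 16 /s/ blocks.
From /m/ at 14 leftward: 13 /m/ is itself a trigger — this domain ends here.
Targets with no active source: positions 7 8 9 10 stay [-nasal].
[+nasal] positions on the surface: 3 4 5 12 13 14 15.

g s i~ i~ n~ g i e i i s e~ m~ m~ e~ s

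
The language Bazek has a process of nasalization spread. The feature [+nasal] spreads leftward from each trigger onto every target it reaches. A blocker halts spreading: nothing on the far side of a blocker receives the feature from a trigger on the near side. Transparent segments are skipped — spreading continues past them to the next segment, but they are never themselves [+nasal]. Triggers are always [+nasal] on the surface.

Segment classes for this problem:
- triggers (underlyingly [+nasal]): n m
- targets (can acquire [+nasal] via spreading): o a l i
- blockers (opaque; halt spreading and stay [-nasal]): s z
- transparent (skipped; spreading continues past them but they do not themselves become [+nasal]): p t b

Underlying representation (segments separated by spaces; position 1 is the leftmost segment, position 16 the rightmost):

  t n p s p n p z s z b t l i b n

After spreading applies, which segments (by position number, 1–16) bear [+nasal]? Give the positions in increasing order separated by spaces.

2 6 13 14 16

From /n/ at 2 leftward: 1 /t/ transparent; word edge.
From /n/ at 6 leftward: 5 /p/ transparent; 4 /s/ blocks.
From /n/ at 16 leftward: 15 /b/ transparent; 14 /i/ → [+nasal]; 13 /l/ → [+nasal]; 12 /t/ transparent; 11 /b/ transparent; 10 /z/ blocks.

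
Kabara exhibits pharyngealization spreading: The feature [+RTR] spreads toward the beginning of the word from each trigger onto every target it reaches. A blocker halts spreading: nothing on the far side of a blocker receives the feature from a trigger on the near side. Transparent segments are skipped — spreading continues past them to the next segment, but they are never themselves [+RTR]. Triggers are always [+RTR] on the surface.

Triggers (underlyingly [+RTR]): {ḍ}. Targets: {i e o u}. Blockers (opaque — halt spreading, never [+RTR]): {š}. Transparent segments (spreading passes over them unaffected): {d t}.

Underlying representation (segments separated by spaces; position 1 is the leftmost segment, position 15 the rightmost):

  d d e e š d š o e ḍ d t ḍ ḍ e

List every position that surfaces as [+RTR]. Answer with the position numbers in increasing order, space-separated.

From /ḍ/ at 10 leftward: 9 /e/ → [+RTR]; 8 /o/ → [+RTR]; 7 /š/ blocks.
From /ḍ/ at 13 leftward: 12 /t/ transparent; 11 /d/ transparent; 10 /ḍ/ is itself a trigger — this domain ends here.
From /ḍ/ at 14 leftward: 13 /ḍ/ is itself a trigger — this domain ends here.
Targets with no active source: positions 3 4 15 stay [-emphatic].

8 9 10 13 14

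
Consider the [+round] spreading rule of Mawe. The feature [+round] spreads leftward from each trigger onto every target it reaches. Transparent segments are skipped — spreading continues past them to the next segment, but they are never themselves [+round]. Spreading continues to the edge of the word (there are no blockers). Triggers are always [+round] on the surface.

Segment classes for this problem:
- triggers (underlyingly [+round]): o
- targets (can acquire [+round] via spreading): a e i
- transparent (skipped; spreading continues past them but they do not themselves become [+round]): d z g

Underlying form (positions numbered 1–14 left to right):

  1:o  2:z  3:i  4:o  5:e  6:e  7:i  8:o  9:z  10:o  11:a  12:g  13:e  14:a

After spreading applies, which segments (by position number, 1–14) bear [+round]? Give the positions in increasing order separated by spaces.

From /o/ at 1 leftward: word edge.
From /o/ at 4 leftward: 3 /i/ → [+round]; 2 /z/ transparent; 1 /o/ is itself a trigger — this domain ends here.
From /o/ at 8 leftward: 7 /i/ → [+round]; 6 /e/ → [+round]; 5 /e/ → [+round]; 4 /o/ is itself a trigger — this domain ends here.
From /o/ at 10 leftward: 9 /z/ transparent; 8 /o/ is itself a trigger — this domain ends here.
Targets with no active source: positions 11 13 14 stay [-round].

1 3 4 5 6 7 8 10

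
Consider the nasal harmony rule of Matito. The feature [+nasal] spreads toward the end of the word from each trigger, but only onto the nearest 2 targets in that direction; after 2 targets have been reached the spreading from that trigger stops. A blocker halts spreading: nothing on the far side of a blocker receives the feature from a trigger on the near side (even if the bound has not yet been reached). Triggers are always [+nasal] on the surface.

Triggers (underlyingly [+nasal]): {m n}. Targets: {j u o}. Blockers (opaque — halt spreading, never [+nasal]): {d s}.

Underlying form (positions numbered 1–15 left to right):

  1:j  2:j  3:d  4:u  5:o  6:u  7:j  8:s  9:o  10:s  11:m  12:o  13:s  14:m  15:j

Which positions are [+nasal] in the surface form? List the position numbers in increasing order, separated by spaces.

From /m/ at 11 rightward: 12 /o/ → [+nasal]; 13 /s/ blocks.
From /m/ at 14 rightward: 15 /j/ → [+nasal]; word edge.
Targets with no active source: positions 1 2 4 5 6 7 9 stay [-nasal].

11 12 14 15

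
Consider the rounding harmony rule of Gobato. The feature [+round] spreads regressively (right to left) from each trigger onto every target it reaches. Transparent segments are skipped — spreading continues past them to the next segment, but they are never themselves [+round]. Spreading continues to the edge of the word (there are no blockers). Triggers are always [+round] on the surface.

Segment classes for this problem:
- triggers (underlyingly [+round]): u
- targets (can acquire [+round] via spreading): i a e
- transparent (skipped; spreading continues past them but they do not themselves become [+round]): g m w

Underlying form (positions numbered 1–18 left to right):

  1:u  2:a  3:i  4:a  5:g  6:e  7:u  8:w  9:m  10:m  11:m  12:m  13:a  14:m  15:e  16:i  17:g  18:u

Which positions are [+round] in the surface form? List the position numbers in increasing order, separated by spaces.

1 2 3 4 6 7 13 15 16 18

From /u/ at 1 leftward: word edge.
From /u/ at 7 leftward: 6 /e/ → [+round]; 5 /g/ transparent; 4 /a/ → [+round]; 3 /i/ → [+round]; 2 /a/ → [+round]; 1 /u/ is itself a trigger — this domain ends here.
From /u/ at 18 leftward: 17 /g/ transparent; 16 /i/ → [+round]; 15 /e/ → [+round]; 14 /m/ transparent; 13 /a/ → [+round]; 12 /m/ transparent; 11 /m/ transparent; 10 /m/ transparent; 9 /m/ transparent; 8 /w/ transparent; 7 /u/ is itself a trigger — this domain ends here.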